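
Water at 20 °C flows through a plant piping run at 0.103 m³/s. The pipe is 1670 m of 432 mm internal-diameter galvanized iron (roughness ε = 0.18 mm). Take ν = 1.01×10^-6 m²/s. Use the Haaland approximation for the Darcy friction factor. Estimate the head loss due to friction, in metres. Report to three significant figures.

V = 4Q/(πD²) = 4·0.103/(π·0.432²) = 0.7027 m/s
Re = VD/ν = 0.7027·0.432/1.01×10^-6 = 3.01×10^5 → turbulent
ε/D = 0.18/432 = 4.17×10^-4
Haaland: f = 0.01757
h_f = f(L/D)V²/(2g) = 0.01757·(1670/0.432)·0.7027²/(2·9.81) = 1.709 m

h_f ≈ 1.71 m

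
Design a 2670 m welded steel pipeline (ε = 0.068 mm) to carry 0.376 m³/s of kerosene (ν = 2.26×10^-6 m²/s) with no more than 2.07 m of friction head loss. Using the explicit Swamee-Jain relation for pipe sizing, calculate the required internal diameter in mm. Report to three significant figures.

Swamee-Jain (Type III): D = 0.66·[ε^1.25·(LQ²/(gh_f))^4.75 + ν·Q^9.4·(L/(gh_f))^5.2]^0.04
LQ²/(gh_f) = 18.59; L/(gh_f) = 131.5
Term 1 = ε^1.25·(…)^4.75 = 6.60; Term 2 = ν·Q^9.4·(…)^5.2 = 23.9
D = 0.66·(6.60 + 23.9)^0.04 = 0.7567 m = 757 mm
Check: V = 0.836 m/s, Re = 2.80×10^5, f = 0.01549, h_f = 1.95 m ≈ 2.07 m ✓

D ≈ 757 mm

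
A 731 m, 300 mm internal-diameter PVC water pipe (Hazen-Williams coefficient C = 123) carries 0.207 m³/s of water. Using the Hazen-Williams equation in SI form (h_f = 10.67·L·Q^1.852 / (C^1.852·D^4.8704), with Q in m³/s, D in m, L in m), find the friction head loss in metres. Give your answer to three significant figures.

h_f = 10.67·731·0.207^1.852 / (123^1.852·0.300^4.8704) = 20.02 m

h_f ≈ 20.0 m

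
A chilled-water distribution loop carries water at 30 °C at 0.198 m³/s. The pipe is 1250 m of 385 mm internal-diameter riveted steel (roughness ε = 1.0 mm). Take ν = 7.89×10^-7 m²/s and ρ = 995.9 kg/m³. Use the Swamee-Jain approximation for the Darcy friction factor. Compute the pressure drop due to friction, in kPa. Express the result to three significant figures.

Δp ≈ 119 kPa

V = 4Q/(πD²) = 4·0.198/(π·0.385²) = 1.701 m/s
Re = VD/ν = 1.701·0.385/7.89×10^-7 = 8.30×10^5 → turbulent
ε/D = 1.0/385 = 0.00260
Swamee-Jain: f = 0.02540
h_f = f(L/D)V²/(2g) = 0.02540·(1250/0.385)·1.701²/(2·9.81) = 12.16 m
Δp = ρg·h_f = 995.9·9.81·12.16 = 118.8 kPa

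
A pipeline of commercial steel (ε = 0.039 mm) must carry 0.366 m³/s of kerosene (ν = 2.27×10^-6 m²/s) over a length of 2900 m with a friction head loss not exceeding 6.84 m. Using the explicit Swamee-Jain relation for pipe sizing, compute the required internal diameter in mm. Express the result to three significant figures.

Swamee-Jain (Type III): D = 0.66·[ε^1.25·(LQ²/(gh_f))^4.75 + ν·Q^9.4·(L/(gh_f))^5.2]^0.04
LQ²/(gh_f) = 5.789; L/(gh_f) = 43.22
Term 1 = ε^1.25·(…)^4.75 = 0.0129; Term 2 = ν·Q^9.4·(…)^5.2 = 0.0573
D = 0.66·(0.0129 + 0.0573)^0.04 = 0.5935 m = 593 mm
Check: V = 1.32 m/s, Re = 3.46×10^5, f = 0.01478, h_f = 6.44 m ≈ 6.84 m ✓

D ≈ 593 mm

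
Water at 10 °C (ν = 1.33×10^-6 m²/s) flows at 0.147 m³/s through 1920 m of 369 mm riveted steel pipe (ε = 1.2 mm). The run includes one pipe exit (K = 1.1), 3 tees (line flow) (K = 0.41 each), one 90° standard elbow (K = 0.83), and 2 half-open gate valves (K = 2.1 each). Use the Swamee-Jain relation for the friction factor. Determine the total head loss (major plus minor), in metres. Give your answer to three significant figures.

H_L ≈ 14.4 m

V = 4Q/(πD²) = 1.375 m/s; V²/2g = 0.09631 m
Re = 3.81×10^5, ε/D = 0.00325 → f = 0.02723 (Swamee-Jain)
Major: h_f = f(L/D)·V²/2g = 0.02723·5203·0.09631 = 13.65 m
Minor: ΣK = 7.36; h_m = ΣK·V²/2g = 0.7088 m
Total H_L = 13.65 + 0.7088 = 14.35 m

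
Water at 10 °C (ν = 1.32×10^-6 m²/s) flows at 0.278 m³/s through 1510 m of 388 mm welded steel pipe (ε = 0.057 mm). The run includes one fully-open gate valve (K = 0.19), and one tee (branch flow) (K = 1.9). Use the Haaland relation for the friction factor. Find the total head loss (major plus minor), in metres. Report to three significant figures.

V = 4Q/(πD²) = 2.351 m/s; V²/2g = 0.2818 m
Re = 6.91×10^5, ε/D = 1.47×10^-4 → f = 0.01435 (Haaland)
Major: h_f = f(L/D)·V²/2g = 0.01435·3892·0.2818 = 15.73 m
Minor: ΣK = 2.09; h_m = ΣK·V²/2g = 0.5889 m
Total H_L = 15.73 + 0.5889 = 16.32 m

H_L ≈ 16.3 m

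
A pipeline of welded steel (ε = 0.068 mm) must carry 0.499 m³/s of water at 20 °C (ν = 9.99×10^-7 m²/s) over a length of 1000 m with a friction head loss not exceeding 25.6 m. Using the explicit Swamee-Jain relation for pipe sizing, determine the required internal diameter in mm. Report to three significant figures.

D ≈ 412 mm

Swamee-Jain (Type III): D = 0.66·[ε^1.25·(LQ²/(gh_f))^4.75 + ν·Q^9.4·(L/(gh_f))^5.2]^0.04
LQ²/(gh_f) = 0.9915; L/(gh_f) = 3.982
Term 1 = ε^1.25·(…)^4.75 = 5.93×10^-6; Term 2 = ν·Q^9.4·(…)^5.2 = 1.92×10^-6
D = 0.66·(5.93×10^-6 + 1.92×10^-6)^0.04 = 0.4124 m = 412 mm
Check: V = 3.74 m/s, Re = 1.54×10^6, f = 0.01403, h_f = 24.2 m ≈ 25.6 m ✓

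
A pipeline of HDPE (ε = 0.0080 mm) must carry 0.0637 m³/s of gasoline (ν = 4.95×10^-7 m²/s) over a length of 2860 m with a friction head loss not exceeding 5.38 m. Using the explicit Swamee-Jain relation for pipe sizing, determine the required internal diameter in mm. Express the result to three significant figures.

Swamee-Jain (Type III): D = 0.66·[ε^1.25·(LQ²/(gh_f))^4.75 + ν·Q^9.4·(L/(gh_f))^5.2]^0.04
LQ²/(gh_f) = 0.2199; L/(gh_f) = 54.19
Term 1 = ε^1.25·(…)^4.75 = 3.19×10^-10; Term 2 = ν·Q^9.4·(…)^5.2 = 2.95×10^-9
D = 0.66·(3.19×10^-10 + 2.95×10^-9)^0.04 = 0.3021 m = 302 mm
Check: V = 0.889 m/s, Re = 5.42×10^5, f = 0.01333, h_f = 5.08 m ≈ 5.38 m ✓

D ≈ 302 mm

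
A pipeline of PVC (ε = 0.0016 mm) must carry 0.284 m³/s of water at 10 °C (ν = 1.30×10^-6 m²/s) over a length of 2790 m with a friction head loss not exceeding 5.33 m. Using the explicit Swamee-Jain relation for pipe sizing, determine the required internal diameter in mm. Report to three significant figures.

D ≈ 547 mm

Swamee-Jain (Type III): D = 0.66·[ε^1.25·(LQ²/(gh_f))^4.75 + ν·Q^9.4·(L/(gh_f))^5.2]^0.04
LQ²/(gh_f) = 4.304; L/(gh_f) = 53.36
Term 1 = ε^1.25·(…)^4.75 = 5.83×10^-5; Term 2 = ν·Q^9.4·(…)^5.2 = 0.00905
D = 0.66·(5.83×10^-5 + 0.00905)^0.04 = 0.5469 m = 547 mm
Check: V = 1.21 m/s, Re = 5.09×10^5, f = 0.01310, h_f = 4.98 m ≈ 5.33 m ✓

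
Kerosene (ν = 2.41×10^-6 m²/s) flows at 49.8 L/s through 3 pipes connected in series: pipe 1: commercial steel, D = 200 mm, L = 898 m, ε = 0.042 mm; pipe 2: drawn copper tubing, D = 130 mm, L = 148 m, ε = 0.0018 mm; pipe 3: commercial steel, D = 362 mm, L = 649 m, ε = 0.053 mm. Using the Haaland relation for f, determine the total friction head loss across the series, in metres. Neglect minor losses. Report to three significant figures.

H ≈ 23.5 m

Pipe 1: V = 1.585 m/s, Re = 1.32×10^5, ε/D = 2.10×10^-4, f = 0.01797, h_1 = f(L/D)V²/2g = 10.34 m
Pipe 2: V = 3.752 m/s, Re = 2.02×10^5, ε/D = 1.38×10^-5, f = 0.01555, h_2 = f(L/D)V²/2g = 12.70 m
Pipe 3: V = 0.4839 m/s, Re = 7.27×10^4, ε/D = 1.46×10^-4, f = 0.01961, h_3 = f(L/D)V²/2g = 0.4196 m
Series → Q common, losses add: H = Σh = 23.46 m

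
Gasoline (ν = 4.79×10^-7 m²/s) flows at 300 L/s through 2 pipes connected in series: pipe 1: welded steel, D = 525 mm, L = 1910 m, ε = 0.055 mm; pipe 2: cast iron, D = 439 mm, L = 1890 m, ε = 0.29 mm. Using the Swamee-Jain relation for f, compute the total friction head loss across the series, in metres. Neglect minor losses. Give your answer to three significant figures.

Pipe 1: V = 1.386 m/s, Re = 1.52×10^6, ε/D = 1.05×10^-4, f = 0.01317, h_1 = f(L/D)V²/2g = 4.691 m
Pipe 2: V = 1.982 m/s, Re = 1.82×10^6, ε/D = 6.61×10^-4, f = 0.01810, h_2 = f(L/D)V²/2g = 15.60 m
Series → Q common, losses add: H = Σh = 20.29 m

H ≈ 20.3 m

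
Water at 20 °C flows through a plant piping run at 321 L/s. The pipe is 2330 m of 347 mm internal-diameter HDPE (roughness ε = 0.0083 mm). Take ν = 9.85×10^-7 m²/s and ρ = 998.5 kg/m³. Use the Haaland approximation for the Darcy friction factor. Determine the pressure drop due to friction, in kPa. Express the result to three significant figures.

Δp ≈ 454 kPa

V = 4Q/(πD²) = 4·0.321/(π·0.347²) = 3.394 m/s
Re = VD/ν = 3.394·0.347/9.85×10^-7 = 1.20×10^6 → turbulent
ε/D = 0.0083/347 = 2.39×10^-5
Haaland: f = 0.01175
h_f = f(L/D)V²/(2g) = 0.01175·(2330/0.347)·3.394²/(2·9.81) = 46.34 m
Δp = ρg·h_f = 998.5·9.81·46.34 = 453.9 kPa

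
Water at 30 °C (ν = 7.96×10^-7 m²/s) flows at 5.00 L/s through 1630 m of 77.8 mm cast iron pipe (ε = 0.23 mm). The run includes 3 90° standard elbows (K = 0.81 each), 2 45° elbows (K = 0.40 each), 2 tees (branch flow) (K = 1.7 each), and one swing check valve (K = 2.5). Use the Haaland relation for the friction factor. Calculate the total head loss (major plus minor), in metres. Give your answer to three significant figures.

V = 4Q/(πD²) = 1.052 m/s; V²/2g = 0.05638 m
Re = 1.03×10^5, ε/D = 0.00296 → f = 0.02726 (Haaland)
Major: h_f = f(L/D)·V²/2g = 0.02726·20951·0.05638 = 32.20 m
Minor: ΣK = 9.13; h_m = ΣK·V²/2g = 0.5148 m
Total H_L = 32.20 + 0.5148 = 32.72 m

H_L ≈ 32.7 m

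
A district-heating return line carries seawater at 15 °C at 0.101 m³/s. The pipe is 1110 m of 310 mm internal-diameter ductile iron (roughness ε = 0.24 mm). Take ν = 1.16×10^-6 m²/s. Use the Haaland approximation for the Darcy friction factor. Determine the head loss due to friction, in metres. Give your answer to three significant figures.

h_f ≈ 6.33 m

V = 4Q/(πD²) = 4·0.101/(π·0.310²) = 1.338 m/s
Re = VD/ν = 1.338·0.310/1.16×10^-6 = 3.58×10^5 → turbulent
ε/D = 0.24/310 = 7.74×10^-4
Haaland: f = 0.01936
h_f = f(L/D)V²/(2g) = 0.01936·(1110/0.310)·1.338²/(2·9.81) = 6.327 m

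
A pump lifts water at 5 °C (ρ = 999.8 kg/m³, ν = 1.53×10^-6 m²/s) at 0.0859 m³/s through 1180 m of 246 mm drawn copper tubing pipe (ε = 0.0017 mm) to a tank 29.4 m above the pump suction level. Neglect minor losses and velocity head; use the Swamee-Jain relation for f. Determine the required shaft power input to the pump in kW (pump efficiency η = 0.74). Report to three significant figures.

V = 4Q/(πD²) = 1.807 m/s; Re = 2.91×10^5; ε/D = 6.91×10^-6; f = 0.01454
h_f = f(L/D)V²/2g = 11.61 m
Total head H = z + h_f = 29.4 + 11.61 = 41.01 m
P_hyd = ρgQH = 999.8·9.81·0.0859·41.01 = 34.55 kW
P_shaft = P_hyd/η = 34.55/0.74 = 46.69 kW

P_shaft ≈ 46.7 kW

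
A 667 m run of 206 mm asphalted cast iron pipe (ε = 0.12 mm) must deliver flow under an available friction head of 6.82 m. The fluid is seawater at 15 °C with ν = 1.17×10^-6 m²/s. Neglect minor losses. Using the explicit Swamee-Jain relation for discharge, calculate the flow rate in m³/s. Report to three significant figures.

Q ≈ 0.0494 m³/s

Swamee-Jain (Type II): Q = -0.965·√(gD⁵h_f/L)·ln[ε/(3.7D) + √(3.17ν²L/(gD³h_f))]
√(gD⁵h_f/L) = √(9.81·0.206⁵·6.82/667) = 0.006100
ε/(3.7D) = 1.57×10^-4; √(3.17ν²L/(gD³h_f)) = 7.03×10^-5
Q = -0.965·0.006100·ln(2.278×10^-4) = 0.04937 m³/s
Check: V = 1.48 m/s, Re = 2.61×10^5, f = 0.01897, h_f = 6.87 m ≈ 6.82 m ✓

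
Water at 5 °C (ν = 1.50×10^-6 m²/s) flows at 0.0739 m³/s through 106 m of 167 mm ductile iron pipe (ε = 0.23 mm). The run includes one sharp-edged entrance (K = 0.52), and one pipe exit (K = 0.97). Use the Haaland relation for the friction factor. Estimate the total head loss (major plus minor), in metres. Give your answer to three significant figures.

V = 4Q/(πD²) = 3.374 m/s; V²/2g = 0.5802 m
Re = 3.76×10^5, ε/D = 0.00138 → f = 0.02185 (Haaland)
Major: h_f = f(L/D)·V²/2g = 0.02185·634.7·0.5802 = 8.047 m
Minor: ΣK = 1.49; h_m = ΣK·V²/2g = 0.8644 m
Total H_L = 8.047 + 0.8644 = 8.912 m

H_L ≈ 8.91 m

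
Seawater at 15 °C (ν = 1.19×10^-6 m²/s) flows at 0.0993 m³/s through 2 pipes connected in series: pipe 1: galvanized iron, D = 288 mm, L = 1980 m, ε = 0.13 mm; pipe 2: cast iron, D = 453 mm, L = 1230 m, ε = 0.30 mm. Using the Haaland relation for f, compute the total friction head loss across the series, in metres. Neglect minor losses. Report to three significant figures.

Pipe 1: V = 1.524 m/s, Re = 3.69×10^5, ε/D = 4.51×10^-4, f = 0.01755, h_1 = f(L/D)V²/2g = 14.29 m
Pipe 2: V = 0.6161 m/s, Re = 2.35×10^5, ε/D = 6.62×10^-4, f = 0.01924, h_2 = f(L/D)V²/2g = 1.011 m
Series → Q common, losses add: H = Σh = 15.30 m

H ≈ 15.3 m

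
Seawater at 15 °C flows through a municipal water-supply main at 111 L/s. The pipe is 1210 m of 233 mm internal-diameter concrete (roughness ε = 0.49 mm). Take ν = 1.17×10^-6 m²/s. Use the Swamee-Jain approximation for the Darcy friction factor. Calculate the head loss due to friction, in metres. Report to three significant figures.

h_f ≈ 43.4 m

V = 4Q/(πD²) = 4·0.111/(π·0.233²) = 2.603 m/s
Re = VD/ν = 2.603·0.233/1.17×10^-6 = 5.18×10^5 → turbulent
ε/D = 0.49/233 = 0.00210
Swamee-Jain: f = 0.02419
h_f = f(L/D)V²/(2g) = 0.02419·(1210/0.233)·2.603²/(2·9.81) = 43.39 m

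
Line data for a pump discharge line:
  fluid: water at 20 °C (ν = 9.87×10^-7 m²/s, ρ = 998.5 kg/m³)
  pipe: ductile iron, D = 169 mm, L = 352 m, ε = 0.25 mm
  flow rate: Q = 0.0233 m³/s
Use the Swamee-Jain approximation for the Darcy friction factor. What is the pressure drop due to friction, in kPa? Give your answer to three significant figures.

V = 4Q/(πD²) = 4·0.0233/(π·0.169²) = 1.039 m/s
Re = VD/ν = 1.039·0.169/9.87×10^-7 = 1.78×10^5 → turbulent
ε/D = 0.25/169 = 0.00148
Swamee-Jain: f = 0.02304
h_f = f(L/D)V²/(2g) = 0.02304·(352/0.169)·1.039²/(2·9.81) = 2.639 m
Δp = ρg·h_f = 998.5·9.81·2.639 = 25.85 kPa

Δp ≈ 25.8 kPa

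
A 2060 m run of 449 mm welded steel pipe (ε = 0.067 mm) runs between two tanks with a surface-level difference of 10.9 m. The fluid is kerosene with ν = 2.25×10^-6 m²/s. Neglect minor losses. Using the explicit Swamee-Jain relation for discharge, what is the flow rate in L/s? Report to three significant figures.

Swamee-Jain (Type II): Q = -0.965·√(gD⁵h_f/L)·ln[ε/(3.7D) + √(3.17ν²L/(gD³h_f))]
√(gD⁵h_f/L) = √(9.81·0.449⁵·10.9/2060) = 0.03078
ε/(3.7D) = 4.03×10^-5; √(3.17ν²L/(gD³h_f)) = 5.84×10^-5
Q = -0.965·0.03078·ln(9.877×10^-5) = 0.2739 m³/s
Check: V = 1.73 m/s, Re = 3.45×10^5, f = 0.01562, h_f = 10.9 m ≈ 10.9 m ✓

Q ≈ 274 L/s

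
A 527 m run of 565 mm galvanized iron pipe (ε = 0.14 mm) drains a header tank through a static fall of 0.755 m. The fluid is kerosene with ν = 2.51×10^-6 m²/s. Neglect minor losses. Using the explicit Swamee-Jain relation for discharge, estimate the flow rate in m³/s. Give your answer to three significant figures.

Q ≈ 0.241 m³/s

Swamee-Jain (Type II): Q = -0.965·√(gD⁵h_f/L)·ln[ε/(3.7D) + √(3.17ν²L/(gD³h_f))]
√(gD⁵h_f/L) = √(9.81·0.565⁵·0.755/527) = 0.02845
ε/(3.7D) = 6.70×10^-5; √(3.17ν²L/(gD³h_f)) = 8.88×10^-5
Q = -0.965·0.02845·ln(1.557×10^-4) = 0.2407 m³/s
Check: V = 0.960 m/s, Re = 2.16×10^5, f = 0.01729, h_f = 0.758 m ≈ 0.755 m ✓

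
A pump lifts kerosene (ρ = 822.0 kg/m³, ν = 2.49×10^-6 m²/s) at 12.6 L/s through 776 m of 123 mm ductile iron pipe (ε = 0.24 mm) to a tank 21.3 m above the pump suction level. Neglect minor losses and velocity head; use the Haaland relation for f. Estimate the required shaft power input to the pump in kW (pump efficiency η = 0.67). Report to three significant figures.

V = 4Q/(πD²) = 1.060 m/s; Re = 5.24×10^4; ε/D = 0.00195; f = 0.02606
h_f = f(L/D)V²/2g = 9.421 m
Total head H = z + h_f = 21.3 + 9.421 = 30.72 m
P_hyd = ρgQH = 822.0·9.81·0.0126·30.72 = 3.121 kW
P_shaft = P_hyd/η = 3.121/0.67 = 4.659 kW

P_shaft ≈ 4.66 kW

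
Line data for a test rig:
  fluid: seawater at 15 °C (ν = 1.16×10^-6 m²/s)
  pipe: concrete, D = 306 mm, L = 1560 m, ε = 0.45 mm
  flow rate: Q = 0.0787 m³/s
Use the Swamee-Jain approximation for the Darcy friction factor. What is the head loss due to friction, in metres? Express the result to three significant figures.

h_f ≈ 6.71 m

V = 4Q/(πD²) = 4·0.0787/(π·0.306²) = 1.070 m/s
Re = VD/ν = 1.070·0.306/1.16×10^-6 = 2.82×10^5 → turbulent
ε/D = 0.45/306 = 0.00147
Swamee-Jain: f = 0.02256
h_f = f(L/D)V²/(2g) = 0.02256·(1560/0.306)·1.070²/(2·9.81) = 6.713 m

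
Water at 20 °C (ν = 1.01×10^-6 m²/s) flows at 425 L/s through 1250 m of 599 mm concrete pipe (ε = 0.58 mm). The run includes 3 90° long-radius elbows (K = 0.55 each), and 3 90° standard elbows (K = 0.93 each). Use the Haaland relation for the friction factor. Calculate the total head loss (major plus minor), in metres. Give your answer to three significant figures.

H_L ≈ 5.31 m

V = 4Q/(πD²) = 1.508 m/s; V²/2g = 0.1159 m
Re = 8.94×10^5, ε/D = 9.68×10^-4 → f = 0.01983 (Haaland)
Major: h_f = f(L/D)·V²/2g = 0.01983·2087·0.1159 = 4.796 m
Minor: ΣK = 4.44; h_m = ΣK·V²/2g = 0.5147 m
Total H_L = 4.796 + 0.5147 = 5.311 m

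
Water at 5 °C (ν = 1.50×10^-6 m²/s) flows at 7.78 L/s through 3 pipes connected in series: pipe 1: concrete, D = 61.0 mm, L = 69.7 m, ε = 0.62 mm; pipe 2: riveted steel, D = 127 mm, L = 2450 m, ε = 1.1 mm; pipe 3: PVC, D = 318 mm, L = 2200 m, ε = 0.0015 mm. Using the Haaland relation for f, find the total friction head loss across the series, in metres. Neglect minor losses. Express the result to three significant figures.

H ≈ 29.9 m

Pipe 1: V = 2.662 m/s, Re = 1.08×10^5, ε/D = 0.0102, f = 0.03870, h_1 = f(L/D)V²/2g = 15.97 m
Pipe 2: V = 0.6142 m/s, Re = 5.20×10^4, ε/D = 0.00866, f = 0.03735, h_2 = f(L/D)V²/2g = 13.85 m
Pipe 3: V = 0.09796 m/s, Re = 2.08×10^4, ε/D = 4.72×10^-6, f = 0.02551, h_3 = f(L/D)V²/2g = 0.08632 m
Series → Q common, losses add: H = Σh = 29.91 m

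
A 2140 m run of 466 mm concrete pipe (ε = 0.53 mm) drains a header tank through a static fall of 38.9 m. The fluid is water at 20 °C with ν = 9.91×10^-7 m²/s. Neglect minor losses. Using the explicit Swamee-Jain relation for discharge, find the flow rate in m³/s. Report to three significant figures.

Q ≈ 0.486 m³/s

Swamee-Jain (Type II): Q = -0.965·√(gD⁵h_f/L)·ln[ε/(3.7D) + √(3.17ν²L/(gD³h_f))]
√(gD⁵h_f/L) = √(9.81·0.466⁵·38.9/2140) = 0.06260
ε/(3.7D) = 3.07×10^-4; √(3.17ν²L/(gD³h_f)) = 1.31×10^-5
Q = -0.965·0.06260·ln(3.205×10^-4) = 0.4860 m³/s
Check: V = 2.85 m/s, Re = 1.34×10^6, f = 0.02055, h_f = 39.1 m ≈ 38.9 m ✓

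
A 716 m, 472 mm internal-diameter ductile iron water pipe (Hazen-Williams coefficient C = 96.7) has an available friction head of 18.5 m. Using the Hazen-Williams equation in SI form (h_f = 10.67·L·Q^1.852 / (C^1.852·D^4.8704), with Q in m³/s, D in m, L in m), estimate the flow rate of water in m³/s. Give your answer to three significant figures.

Q ≈ 0.519 m³/s

Rearranging: Q = [h_f·C^1.852·D^4.8704 / (10.67·L)]^(1/1.852)
Q = [18.5·96.7^1.852·0.472^4.8704 / (10.67·716)]^0.540 = 0.5194 m³/s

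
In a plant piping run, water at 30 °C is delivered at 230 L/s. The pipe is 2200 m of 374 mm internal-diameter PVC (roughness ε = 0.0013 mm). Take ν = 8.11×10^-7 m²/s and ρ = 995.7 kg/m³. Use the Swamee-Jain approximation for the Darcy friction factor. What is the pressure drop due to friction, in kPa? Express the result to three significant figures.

Δp ≈ 151 kPa

V = 4Q/(πD²) = 4·0.230/(π·0.374²) = 2.094 m/s
Re = VD/ν = 2.094·0.374/8.11×10^-7 = 9.65×10^5 → turbulent
ε/D = 0.0013/374 = 3.48×10^-6
Swamee-Jain: f = 0.01176
h_f = f(L/D)V²/(2g) = 0.01176·(2200/0.374)·2.094²/(2·9.81) = 15.46 m
Δp = ρg·h_f = 995.7·9.81·15.46 = 151.0 kPa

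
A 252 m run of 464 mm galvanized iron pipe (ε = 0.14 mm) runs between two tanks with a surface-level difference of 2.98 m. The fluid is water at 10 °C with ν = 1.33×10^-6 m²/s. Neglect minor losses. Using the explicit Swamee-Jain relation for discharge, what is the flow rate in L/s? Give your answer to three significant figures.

Swamee-Jain (Type II): Q = -0.965·√(gD⁵h_f/L)·ln[ε/(3.7D) + √(3.17ν²L/(gD³h_f))]
√(gD⁵h_f/L) = √(9.81·0.464⁵·2.98/252) = 0.04995
ε/(3.7D) = 8.15×10^-5; √(3.17ν²L/(gD³h_f)) = 2.20×10^-5
Q = -0.965·0.04995·ln(1.035×10^-4) = 0.4423 m³/s
Check: V = 2.62 m/s, Re = 9.13×10^5, f = 0.01584, h_f = 3.00 m ≈ 2.98 m ✓

Q ≈ 442 L/s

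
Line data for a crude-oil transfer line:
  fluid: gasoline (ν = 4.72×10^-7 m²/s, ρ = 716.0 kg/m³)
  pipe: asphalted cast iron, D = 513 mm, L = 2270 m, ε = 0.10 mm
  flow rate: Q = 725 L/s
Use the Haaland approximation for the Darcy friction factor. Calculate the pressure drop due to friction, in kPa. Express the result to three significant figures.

V = 4Q/(πD²) = 4·0.725/(π·0.513²) = 3.508 m/s
Re = VD/ν = 3.508·0.513/4.72×10^-7 = 3.81×10^6 → turbulent
ε/D = 0.10/513 = 1.95×10^-4
Haaland: f = 0.01393
h_f = f(L/D)V²/(2g) = 0.01393·(2270/0.513)·3.508²/(2·9.81) = 38.66 m
Δp = ρg·h_f = 716.0·9.81·38.66 = 271.5 kPa

Δp ≈ 272 kPa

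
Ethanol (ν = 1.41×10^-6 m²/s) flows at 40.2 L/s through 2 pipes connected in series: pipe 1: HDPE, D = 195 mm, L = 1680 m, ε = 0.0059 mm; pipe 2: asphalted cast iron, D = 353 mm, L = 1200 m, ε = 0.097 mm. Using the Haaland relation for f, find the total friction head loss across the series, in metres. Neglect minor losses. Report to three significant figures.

Pipe 1: V = 1.346 m/s, Re = 1.86×10^5, ε/D = 3.03×10^-5, f = 0.01590, h_1 = f(L/D)V²/2g = 12.65 m
Pipe 2: V = 0.4108 m/s, Re = 1.03×10^5, ε/D = 2.75×10^-4, f = 0.01900, h_2 = f(L/D)V²/2g = 0.5554 m
Series → Q common, losses add: H = Σh = 13.21 m

H ≈ 13.2 m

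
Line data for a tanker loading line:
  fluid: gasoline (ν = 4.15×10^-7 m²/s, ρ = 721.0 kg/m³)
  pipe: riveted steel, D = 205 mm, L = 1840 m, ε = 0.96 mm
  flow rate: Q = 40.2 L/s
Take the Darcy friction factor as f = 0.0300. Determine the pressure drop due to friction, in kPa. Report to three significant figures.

V = 4Q/(πD²) = 4·0.0402/(π·0.205²) = 1.218 m/s
h_f = f(L/D)V²/(2g) = 0.03000·(1840/0.205)·1.218²/(2·9.81) = 20.36 m
Δp = ρg·h_f = 721.0·9.81·20.36 = 144.0 kPa

Δp ≈ 144 kPa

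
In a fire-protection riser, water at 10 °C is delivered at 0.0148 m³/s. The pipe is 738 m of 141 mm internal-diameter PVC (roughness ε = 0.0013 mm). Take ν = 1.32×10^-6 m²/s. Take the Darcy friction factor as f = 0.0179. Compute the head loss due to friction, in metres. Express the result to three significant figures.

V = 4Q/(πD²) = 4·0.0148/(π·0.141²) = 0.9478 m/s
h_f = f(L/D)V²/(2g) = 0.01790·(738/0.141)·0.9478²/(2·9.81) = 4.290 m

h_f ≈ 4.29 m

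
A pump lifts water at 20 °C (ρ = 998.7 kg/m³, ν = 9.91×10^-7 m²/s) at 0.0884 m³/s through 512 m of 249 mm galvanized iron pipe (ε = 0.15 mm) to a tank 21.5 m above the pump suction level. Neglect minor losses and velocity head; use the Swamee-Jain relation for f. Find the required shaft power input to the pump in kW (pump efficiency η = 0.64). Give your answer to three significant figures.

V = 4Q/(πD²) = 1.815 m/s; Re = 4.56×10^5; ε/D = 6.02×10^-4; f = 0.01846
h_f = f(L/D)V²/2g = 6.377 m
Total head H = z + h_f = 21.5 + 6.377 = 27.88 m
P_hyd = ρgQH = 998.7·9.81·0.0884·27.88 = 24.14 kW
P_shaft = P_hyd/η = 24.14/0.64 = 37.72 kW

P_shaft ≈ 37.7 kW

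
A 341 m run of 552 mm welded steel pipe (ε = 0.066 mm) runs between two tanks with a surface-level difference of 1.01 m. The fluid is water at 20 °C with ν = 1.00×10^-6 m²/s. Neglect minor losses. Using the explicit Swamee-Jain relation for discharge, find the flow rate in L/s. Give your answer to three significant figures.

Swamee-Jain (Type II): Q = -0.965·√(gD⁵h_f/L)·ln[ε/(3.7D) + √(3.17ν²L/(gD³h_f))]
√(gD⁵h_f/L) = √(9.81·0.552⁵·1.01/341) = 0.03859
ε/(3.7D) = 3.23×10^-5; √(3.17ν²L/(gD³h_f)) = 2.55×10^-5
Q = -0.965·0.03859·ln(5.778×10^-5) = 0.3634 m³/s
Check: V = 1.52 m/s, Re = 8.38×10^5, f = 0.01398, h_f = 1.02 m ≈ 1.01 m ✓

Q ≈ 363 L/s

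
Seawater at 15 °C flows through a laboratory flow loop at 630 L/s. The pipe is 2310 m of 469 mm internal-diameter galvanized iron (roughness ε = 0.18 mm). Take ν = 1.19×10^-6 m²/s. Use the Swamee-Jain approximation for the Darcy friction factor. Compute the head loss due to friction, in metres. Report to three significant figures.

V = 4Q/(πD²) = 4·0.630/(π·0.469²) = 3.647 m/s
Re = VD/ν = 3.647·0.469/1.19×10^-6 = 1.44×10^6 → turbulent
ε/D = 0.18/469 = 3.84×10^-4
Swamee-Jain: f = 0.01627
h_f = f(L/D)V²/(2g) = 0.01627·(2310/0.469)·3.647²/(2·9.81) = 54.31 m

h_f ≈ 54.3 m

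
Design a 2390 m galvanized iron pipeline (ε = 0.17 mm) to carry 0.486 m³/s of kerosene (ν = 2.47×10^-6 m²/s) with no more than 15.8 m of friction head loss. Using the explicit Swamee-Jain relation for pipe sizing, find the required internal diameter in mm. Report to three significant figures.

Swamee-Jain (Type III): D = 0.66·[ε^1.25·(LQ²/(gh_f))^4.75 + ν·Q^9.4·(L/(gh_f))^5.2]^0.04
LQ²/(gh_f) = 3.642; L/(gh_f) = 15.42
Term 1 = ε^1.25·(…)^4.75 = 0.00900; Term 2 = ν·Q^9.4·(…)^5.2 = 0.00422
D = 0.66·(0.00900 + 0.00422)^0.04 = 0.5551 m = 555 mm
Check: V = 2.01 m/s, Re = 4.51×10^5, f = 0.01654, h_f = 14.6 m ≈ 15.8 m ✓

D ≈ 555 mm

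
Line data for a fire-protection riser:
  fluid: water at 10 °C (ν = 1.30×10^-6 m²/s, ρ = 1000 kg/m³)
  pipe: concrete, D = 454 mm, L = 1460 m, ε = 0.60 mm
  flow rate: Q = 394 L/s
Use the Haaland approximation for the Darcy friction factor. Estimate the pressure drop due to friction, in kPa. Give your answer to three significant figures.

Δp ≈ 203 kPa

V = 4Q/(πD²) = 4·0.394/(π·0.454²) = 2.434 m/s
Re = VD/ν = 2.434·0.454/1.30×10^-6 = 8.50×10^5 → turbulent
ε/D = 0.60/454 = 0.00132
Haaland: f = 0.02134
h_f = f(L/D)V²/(2g) = 0.02134·(1460/0.454)·2.434²/(2·9.81) = 20.72 m
Δp = ρg·h_f = 1000·9.81·20.72 = 203.2 kPa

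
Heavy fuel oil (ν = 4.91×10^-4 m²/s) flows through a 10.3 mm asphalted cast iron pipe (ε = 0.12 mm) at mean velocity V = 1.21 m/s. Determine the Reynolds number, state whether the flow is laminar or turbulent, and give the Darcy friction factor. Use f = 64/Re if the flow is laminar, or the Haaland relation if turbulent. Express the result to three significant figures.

Re ≈ 25.4; laminar; f = 64/Re ≈ 2.52

Re = VD/ν = 1.210·0.0103/4.91×10^-4 = 25.4
Re < 2300 → laminar → f = 64/Re = 2.521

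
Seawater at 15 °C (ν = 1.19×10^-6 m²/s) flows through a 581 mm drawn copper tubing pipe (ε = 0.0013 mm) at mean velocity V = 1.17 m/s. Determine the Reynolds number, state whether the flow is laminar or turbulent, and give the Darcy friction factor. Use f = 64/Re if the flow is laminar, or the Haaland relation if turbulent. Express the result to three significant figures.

Re = VD/ν = 1.170·0.581/1.19×10^-6 = 5.71×10^5
Re > 4000 → turbulent; ε/D = 2.24×10^-6
Haaland: f = 0.01278

Re ≈ 5.71×10^5; turbulent; f ≈ 0.0128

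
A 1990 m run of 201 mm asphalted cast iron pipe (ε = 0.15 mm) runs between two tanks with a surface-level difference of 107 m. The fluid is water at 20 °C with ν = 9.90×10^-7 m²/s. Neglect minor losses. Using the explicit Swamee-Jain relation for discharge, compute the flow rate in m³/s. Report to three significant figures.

Swamee-Jain (Type II): Q = -0.965·√(gD⁵h_f/L)·ln[ε/(3.7D) + √(3.17ν²L/(gD³h_f))]
√(gD⁵h_f/L) = √(9.81·0.201⁵·107/1990) = 0.01315
ε/(3.7D) = 2.02×10^-4; √(3.17ν²L/(gD³h_f)) = 2.69×10^-5
Q = -0.965·0.01315·ln(2.286×10^-4) = 0.1064 m³/s
Check: V = 3.35 m/s, Re = 6.81×10^5, f = 0.01896, h_f = 108 m ≈ 107 m ✓

Q ≈ 0.106 m³/s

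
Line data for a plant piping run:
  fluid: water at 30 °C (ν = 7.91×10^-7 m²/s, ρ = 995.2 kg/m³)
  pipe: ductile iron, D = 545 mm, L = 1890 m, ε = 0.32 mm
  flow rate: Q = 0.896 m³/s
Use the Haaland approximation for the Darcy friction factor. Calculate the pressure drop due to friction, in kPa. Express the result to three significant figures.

Δp ≈ 446 kPa

V = 4Q/(πD²) = 4·0.896/(π·0.545²) = 3.841 m/s
Re = VD/ν = 3.841·0.545/7.91×10^-7 = 2.65×10^6 → turbulent
ε/D = 0.32/545 = 5.87×10^-4
Haaland: f = 0.01750
h_f = f(L/D)V²/(2g) = 0.01750·(1890/0.545)·3.841²/(2·9.81) = 45.64 m
Δp = ρg·h_f = 995.2·9.81·45.64 = 445.6 kPa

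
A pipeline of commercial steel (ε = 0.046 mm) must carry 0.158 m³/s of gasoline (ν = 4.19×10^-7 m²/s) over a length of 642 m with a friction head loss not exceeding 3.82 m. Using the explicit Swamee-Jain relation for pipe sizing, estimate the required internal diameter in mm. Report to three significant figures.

D ≈ 346 mm

Swamee-Jain (Type III): D = 0.66·[ε^1.25·(LQ²/(gh_f))^4.75 + ν·Q^9.4·(L/(gh_f))^5.2]^0.04
LQ²/(gh_f) = 0.4277; L/(gh_f) = 17.13
Term 1 = ε^1.25·(…)^4.75 = 6.70×10^-8; Term 2 = ν·Q^9.4·(…)^5.2 = 3.20×10^-8
D = 0.66·(6.70×10^-8 + 3.20×10^-8)^0.04 = 0.3462 m = 346 mm
Check: V = 1.68 m/s, Re = 1.39×10^6, f = 0.01367, h_f = 3.64 m ≈ 3.82 m ✓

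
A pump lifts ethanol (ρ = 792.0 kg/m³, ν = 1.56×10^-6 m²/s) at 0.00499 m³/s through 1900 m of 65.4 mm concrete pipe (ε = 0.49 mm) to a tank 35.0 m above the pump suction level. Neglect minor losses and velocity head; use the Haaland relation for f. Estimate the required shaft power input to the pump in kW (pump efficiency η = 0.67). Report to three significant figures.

P_shaft ≈ 8.75 kW

V = 4Q/(πD²) = 1.485 m/s; Re = 6.23×10^4; ε/D = 0.00749; f = 0.03558
h_f = f(L/D)V²/2g = 116.3 m
Total head H = z + h_f = 35.0 + 116.3 = 151.3 m
P_hyd = ρgQH = 792.0·9.81·0.00499·151.3 = 5.864 kW
P_shaft = P_hyd/η = 5.864/0.67 = 8.752 kW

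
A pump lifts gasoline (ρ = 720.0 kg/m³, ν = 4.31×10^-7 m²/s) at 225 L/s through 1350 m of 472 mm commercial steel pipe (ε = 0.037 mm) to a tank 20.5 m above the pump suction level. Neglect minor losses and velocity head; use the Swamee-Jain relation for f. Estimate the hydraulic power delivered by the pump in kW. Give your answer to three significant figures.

P_hyd ≈ 37.5 kW

V = 4Q/(πD²) = 1.286 m/s; Re = 1.41×10^6; ε/D = 7.84×10^-5; f = 0.01279
h_f = f(L/D)V²/2g = 3.084 m
Total head H = z + h_f = 20.5 + 3.084 = 23.58 m
P_hyd = ρgQH = 720.0·9.81·0.225·23.58 = 37.48 kW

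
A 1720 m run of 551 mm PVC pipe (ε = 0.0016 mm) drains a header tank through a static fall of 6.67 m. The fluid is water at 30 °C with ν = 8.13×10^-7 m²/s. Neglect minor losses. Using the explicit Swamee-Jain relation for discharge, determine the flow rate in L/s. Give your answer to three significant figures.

Q ≈ 461 L/s

Swamee-Jain (Type II): Q = -0.965·√(gD⁵h_f/L)·ln[ε/(3.7D) + √(3.17ν²L/(gD³h_f))]
√(gD⁵h_f/L) = √(9.81·0.551⁵·6.67/1720) = 0.04396
ε/(3.7D) = 7.85×10^-7; √(3.17ν²L/(gD³h_f)) = 1.81×10^-5
Q = -0.965·0.04396·ln(1.893×10^-5) = 0.4613 m³/s
Check: V = 1.93 m/s, Re = 1.31×10^6, f = 0.01118, h_f = 6.66 m ≈ 6.67 m ✓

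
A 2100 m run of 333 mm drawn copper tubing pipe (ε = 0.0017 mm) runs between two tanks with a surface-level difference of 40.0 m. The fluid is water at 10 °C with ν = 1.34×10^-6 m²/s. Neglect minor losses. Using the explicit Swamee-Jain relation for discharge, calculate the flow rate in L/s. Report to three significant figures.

Q ≈ 278 L/s

Swamee-Jain (Type II): Q = -0.965·√(gD⁵h_f/L)·ln[ε/(3.7D) + √(3.17ν²L/(gD³h_f))]
√(gD⁵h_f/L) = √(9.81·0.333⁵·40.0/2100) = 0.02766
ε/(3.7D) = 1.38×10^-6; √(3.17ν²L/(gD³h_f)) = 2.87×10^-5
Q = -0.965·0.02766·ln(3.010×10^-5) = 0.2779 m³/s
Check: V = 3.19 m/s, Re = 7.93×10^5, f = 0.01218, h_f = 39.9 m ≈ 40.0 m ✓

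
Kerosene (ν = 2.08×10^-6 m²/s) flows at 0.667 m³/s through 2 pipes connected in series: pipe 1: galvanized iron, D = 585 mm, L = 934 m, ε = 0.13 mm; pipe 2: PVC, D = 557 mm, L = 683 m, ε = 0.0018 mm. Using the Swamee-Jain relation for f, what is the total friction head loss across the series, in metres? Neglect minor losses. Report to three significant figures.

Pipe 1: V = 2.482 m/s, Re = 6.98×10^5, ε/D = 2.22×10^-4, f = 0.01533, h_1 = f(L/D)V²/2g = 7.684 m
Pipe 2: V = 2.737 m/s, Re = 7.33×10^5, ε/D = 3.23×10^-6, f = 0.01231, h_2 = f(L/D)V²/2g = 5.763 m
Series → Q common, losses add: H = Σh = 13.45 m

H ≈ 13.4 m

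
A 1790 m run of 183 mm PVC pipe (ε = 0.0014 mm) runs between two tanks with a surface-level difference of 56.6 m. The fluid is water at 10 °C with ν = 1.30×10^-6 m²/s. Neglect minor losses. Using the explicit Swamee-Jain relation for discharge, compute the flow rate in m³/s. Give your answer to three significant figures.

Q ≈ 0.0755 m³/s

Swamee-Jain (Type II): Q = -0.965·√(gD⁵h_f/L)·ln[ε/(3.7D) + √(3.17ν²L/(gD³h_f))]
√(gD⁵h_f/L) = √(9.81·0.183⁵·56.6/1790) = 0.007979
ε/(3.7D) = 2.07×10^-6; √(3.17ν²L/(gD³h_f)) = 5.31×10^-5
Q = -0.965·0.007979·ln(5.515×10^-5) = 0.07550 m³/s
Check: V = 2.87 m/s, Re = 4.04×10^5, f = 0.01371, h_f = 56.3 m ≈ 56.6 m ✓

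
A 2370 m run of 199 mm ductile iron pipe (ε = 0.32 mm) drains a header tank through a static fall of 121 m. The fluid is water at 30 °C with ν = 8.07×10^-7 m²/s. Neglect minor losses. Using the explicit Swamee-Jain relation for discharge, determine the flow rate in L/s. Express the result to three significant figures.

Q ≈ 92.8 L/s

Swamee-Jain (Type II): Q = -0.965·√(gD⁵h_f/L)·ln[ε/(3.7D) + √(3.17ν²L/(gD³h_f))]
√(gD⁵h_f/L) = √(9.81·0.199⁵·121/2370) = 0.01250
ε/(3.7D) = 4.35×10^-4; √(3.17ν²L/(gD³h_f)) = 2.29×10^-5
Q = -0.965·0.01250·ln(4.575×10^-4) = 0.09277 m³/s
Check: V = 2.98 m/s, Re = 7.36×10^5, f = 0.02251, h_f = 122 m ≈ 121 m ✓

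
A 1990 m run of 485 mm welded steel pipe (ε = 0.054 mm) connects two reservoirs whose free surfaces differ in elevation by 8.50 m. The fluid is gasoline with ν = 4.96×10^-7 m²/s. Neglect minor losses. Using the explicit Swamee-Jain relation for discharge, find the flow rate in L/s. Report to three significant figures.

Q ≈ 325 L/s

Swamee-Jain (Type II): Q = -0.965·√(gD⁵h_f/L)·ln[ε/(3.7D) + √(3.17ν²L/(gD³h_f))]
√(gD⁵h_f/L) = √(9.81·0.485⁵·8.50/1990) = 0.03353
ε/(3.7D) = 3.01×10^-5; √(3.17ν²L/(gD³h_f)) = 1.28×10^-5
Q = -0.965·0.03353·ln(4.286×10^-5) = 0.3255 m³/s
Check: V = 1.76 m/s, Re = 1.72×10^6, f = 0.01318, h_f = 8.55 m ≈ 8.50 m ✓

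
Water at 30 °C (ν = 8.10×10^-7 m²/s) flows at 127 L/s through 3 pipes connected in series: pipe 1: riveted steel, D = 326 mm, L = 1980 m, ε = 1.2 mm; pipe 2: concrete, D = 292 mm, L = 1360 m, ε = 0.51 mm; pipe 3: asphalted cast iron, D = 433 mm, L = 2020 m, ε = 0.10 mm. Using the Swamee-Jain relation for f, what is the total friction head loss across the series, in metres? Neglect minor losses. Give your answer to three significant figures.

Pipe 1: V = 1.522 m/s, Re = 6.12×10^5, ε/D = 0.00368, f = 0.02802, h_1 = f(L/D)V²/2g = 20.08 m
Pipe 2: V = 1.896 m/s, Re = 6.84×10^5, ε/D = 0.00175, f = 0.02299, h_2 = f(L/D)V²/2g = 19.63 m
Pipe 3: V = 0.8625 m/s, Re = 4.61×10^5, ε/D = 2.31×10^-4, f = 0.01590, h_3 = f(L/D)V²/2g = 2.812 m
Series → Q common, losses add: H = Σh = 42.52 m

H ≈ 42.5 m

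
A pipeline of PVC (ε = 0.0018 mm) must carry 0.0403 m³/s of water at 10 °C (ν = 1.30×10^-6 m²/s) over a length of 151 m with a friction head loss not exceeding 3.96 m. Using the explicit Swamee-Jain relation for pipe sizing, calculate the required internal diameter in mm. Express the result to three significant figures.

D ≈ 152 mm

Swamee-Jain (Type III): D = 0.66·[ε^1.25·(LQ²/(gh_f))^4.75 + ν·Q^9.4·(L/(gh_f))^5.2]^0.04
LQ²/(gh_f) = 0.006313; L/(gh_f) = 3.887
Term 1 = ε^1.25·(…)^4.75 = 2.35×10^-18; Term 2 = ν·Q^9.4·(…)^5.2 = 1.17×10^-16
D = 0.66·(2.35×10^-18 + 1.17×10^-16)^0.04 = 0.1523 m = 152 mm
Check: V = 2.21 m/s, Re = 2.59×10^5, f = 0.01490, h_f = 3.69 m ≈ 3.96 m ✓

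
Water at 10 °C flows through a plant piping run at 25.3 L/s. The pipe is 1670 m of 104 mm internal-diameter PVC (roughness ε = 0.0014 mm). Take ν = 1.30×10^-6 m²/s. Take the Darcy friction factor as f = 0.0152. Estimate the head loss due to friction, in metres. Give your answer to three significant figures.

V = 4Q/(πD²) = 4·0.0253/(π·0.104²) = 2.978 m/s
h_f = f(L/D)V²/(2g) = 0.01520·(1670/0.104)·2.978²/(2·9.81) = 110.3 m

h_f ≈ 110 m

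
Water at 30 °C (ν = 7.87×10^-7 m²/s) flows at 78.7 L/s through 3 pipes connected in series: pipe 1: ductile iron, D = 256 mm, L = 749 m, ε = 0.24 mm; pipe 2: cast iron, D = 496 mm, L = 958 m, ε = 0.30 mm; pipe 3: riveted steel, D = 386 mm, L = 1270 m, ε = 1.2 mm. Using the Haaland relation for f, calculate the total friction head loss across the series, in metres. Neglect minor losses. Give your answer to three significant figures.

H ≈ 9.29 m

Pipe 1: V = 1.529 m/s, Re = 4.97×10^5, ε/D = 9.37×10^-4, f = 0.01992, h_1 = f(L/D)V²/2g = 6.944 m
Pipe 2: V = 0.4073 m/s, Re = 2.57×10^5, ε/D = 6.05×10^-4, f = 0.01884, h_2 = f(L/D)V²/2g = 0.3076 m
Pipe 3: V = 0.6725 m/s, Re = 3.30×10^5, ε/D = 0.00311, f = 0.02684, h_3 = f(L/D)V²/2g = 2.036 m
Series → Q common, losses add: H = Σh = 9.287 m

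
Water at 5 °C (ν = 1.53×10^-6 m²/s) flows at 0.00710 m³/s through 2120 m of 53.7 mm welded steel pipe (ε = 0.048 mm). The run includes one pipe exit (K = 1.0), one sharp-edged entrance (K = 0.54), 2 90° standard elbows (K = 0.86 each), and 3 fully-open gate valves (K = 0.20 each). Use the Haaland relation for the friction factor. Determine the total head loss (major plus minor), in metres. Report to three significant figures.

H_L ≈ 425 m

V = 4Q/(πD²) = 3.135 m/s; V²/2g = 0.5009 m
Re = 1.10×10^5, ε/D = 8.94×10^-4 → f = 0.02140 (Haaland)
Major: h_f = f(L/D)·V²/2g = 0.02140·39479·0.5009 = 423.2 m
Minor: ΣK = 3.86; h_m = ΣK·V²/2g = 1.933 m
Total H_L = 423.2 + 1.933 = 425.1 m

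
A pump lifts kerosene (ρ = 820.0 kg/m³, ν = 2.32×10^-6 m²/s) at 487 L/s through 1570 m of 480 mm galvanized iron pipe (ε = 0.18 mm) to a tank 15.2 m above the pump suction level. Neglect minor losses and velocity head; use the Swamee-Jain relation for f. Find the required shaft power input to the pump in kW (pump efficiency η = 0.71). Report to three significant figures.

V = 4Q/(πD²) = 2.691 m/s; Re = 5.57×10^5; ε/D = 3.75×10^-4; f = 0.01683
h_f = f(L/D)V²/2g = 20.33 m
Total head H = z + h_f = 15.2 + 20.33 = 35.53 m
P_hyd = ρgQH = 820.0·9.81·0.487·35.53 = 139.2 kW
P_shaft = P_hyd/η = 139.2/0.71 = 196.0 kW

P_shaft ≈ 196 kW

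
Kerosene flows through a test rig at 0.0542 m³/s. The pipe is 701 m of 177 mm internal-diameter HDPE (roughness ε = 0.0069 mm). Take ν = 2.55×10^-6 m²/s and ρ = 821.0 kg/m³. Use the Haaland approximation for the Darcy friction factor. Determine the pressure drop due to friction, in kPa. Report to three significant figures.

Δp ≈ 131 kPa

V = 4Q/(πD²) = 4·0.0542/(π·0.177²) = 2.203 m/s
Re = VD/ν = 2.203·0.177/2.55×10^-6 = 1.53×10^5 → turbulent
ε/D = 0.0069/177 = 3.90×10^-5
Haaland: f = 0.01656
h_f = f(L/D)V²/(2g) = 0.01656·(701/0.177)·2.203²/(2·9.81) = 16.22 m
Δp = ρg·h_f = 821.0·9.81·16.22 = 130.6 kPa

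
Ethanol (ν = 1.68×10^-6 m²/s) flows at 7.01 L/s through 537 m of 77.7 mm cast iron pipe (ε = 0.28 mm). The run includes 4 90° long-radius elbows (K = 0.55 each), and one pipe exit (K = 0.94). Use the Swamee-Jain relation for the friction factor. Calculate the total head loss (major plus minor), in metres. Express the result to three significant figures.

H_L ≈ 23.1 m

V = 4Q/(πD²) = 1.478 m/s; V²/2g = 0.1114 m
Re = 6.84×10^4, ε/D = 0.00360 → f = 0.02952 (Swamee-Jain)
Major: h_f = f(L/D)·V²/2g = 0.02952·6911·0.1114 = 22.72 m
Minor: ΣK = 3.14; h_m = ΣK·V²/2g = 0.3498 m
Total H_L = 22.72 + 0.3498 = 23.07 m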